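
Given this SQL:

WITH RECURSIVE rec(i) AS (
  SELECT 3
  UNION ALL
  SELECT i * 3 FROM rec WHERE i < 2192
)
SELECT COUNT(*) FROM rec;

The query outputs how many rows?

Base: i=3.
Iteration 1: 3 < 2192 holds -> i = 3 * 3 = 9.
Iteration 2: 9 < 2192 holds -> i = 9 * 3 = 27.
Iteration 3: 27 < 2192 holds -> i = 27 * 3 = 81.
Iteration 4: 81 < 2192 holds -> i = 81 * 3 = 243.
Iteration 5: 243 < 2192 holds -> i = 243 * 3 = 729.
Iteration 6: 729 < 2192 holds -> i = 729 * 3 = 2187.
Iteration 7: 2187 < 2192 holds -> i = 2187 * 3 = 6561.
Iteration 8: 6561 < 2192 fails; recursion stops.
Total rows emitted: 8.

8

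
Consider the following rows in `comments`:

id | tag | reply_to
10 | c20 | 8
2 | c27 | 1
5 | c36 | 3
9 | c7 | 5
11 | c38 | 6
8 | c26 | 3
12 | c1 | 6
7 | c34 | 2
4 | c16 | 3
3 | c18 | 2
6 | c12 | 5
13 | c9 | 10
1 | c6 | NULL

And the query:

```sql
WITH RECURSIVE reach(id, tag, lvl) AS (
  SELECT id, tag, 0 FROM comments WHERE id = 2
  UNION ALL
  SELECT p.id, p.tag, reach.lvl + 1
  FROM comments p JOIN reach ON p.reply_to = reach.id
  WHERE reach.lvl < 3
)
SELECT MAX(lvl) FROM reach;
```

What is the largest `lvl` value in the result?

Base: id=2 (c27) at lvl 0.
Iteration 1: rows with reply_to in {2} -> c18 (id 3, lvl 1), c34 (id 7, lvl 1).
Iteration 2: rows with reply_to in {3,7} -> c16 (id 4, lvl 2), c36 (id 5, lvl 2), c26 (id 8, lvl 2).
Iteration 3: rows with reply_to in {4,5,8} -> c12 (id 6, lvl 3), c7 (id 9, lvl 3), c20 (id 10, lvl 3).
Iteration 4: lvl < 3 fails for all current rows; recursion stops.
lvl values: 0, 1, 1, 2, 2, 2, 3, 3, 3; the maximum is 3.

3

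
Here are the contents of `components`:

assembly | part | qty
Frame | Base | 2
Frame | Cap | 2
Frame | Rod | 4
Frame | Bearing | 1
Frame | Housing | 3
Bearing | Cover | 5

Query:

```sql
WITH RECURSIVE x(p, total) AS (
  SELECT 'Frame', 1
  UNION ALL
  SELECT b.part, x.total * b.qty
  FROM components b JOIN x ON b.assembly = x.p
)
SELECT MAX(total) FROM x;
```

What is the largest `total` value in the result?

5

Base: (Frame, total=1).
Iteration 1: components of {Frame} -> Base = 1*2 = 2, Bearing = 1*1 = 1, Cap = 1*2 = 2, Housing = 1*3 = 3, Rod = 1*4 = 4.
Iteration 2: components of {Base,Bearing,Cap,Housing,Rod} -> Cover = 1*5 = 5.
Iteration 3: no further components; recursion stops.
total values: 1, 4, 1, 3, 2, 2, 5; the maximum is 5.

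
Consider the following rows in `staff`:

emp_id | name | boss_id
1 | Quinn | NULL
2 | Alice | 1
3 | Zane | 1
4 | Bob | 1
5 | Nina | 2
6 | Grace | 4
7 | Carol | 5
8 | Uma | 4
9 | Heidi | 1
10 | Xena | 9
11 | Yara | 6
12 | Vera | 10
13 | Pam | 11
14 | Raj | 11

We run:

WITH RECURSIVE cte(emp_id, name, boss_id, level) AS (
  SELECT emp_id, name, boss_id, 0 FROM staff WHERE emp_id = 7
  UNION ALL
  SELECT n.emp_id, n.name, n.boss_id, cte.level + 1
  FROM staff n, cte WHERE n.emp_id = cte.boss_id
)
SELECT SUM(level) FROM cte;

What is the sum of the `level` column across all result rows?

Base: emp_id=7 (Carol), boss_id=5, level 0.
Iteration 1: join on emp_id=5 -> Nina (id 5, boss_id=2, level 1).
Iteration 2: join on emp_id=2 -> Alice (id 2, boss_id=1, level 2).
Iteration 3: join on emp_id=1 -> Quinn (id 1, boss_id=NULL, level 3).
Iteration 4: boss_id is NULL; no match; recursion stops.
SUM(level) = 0 + 1 + 2 + 3 = 6.

6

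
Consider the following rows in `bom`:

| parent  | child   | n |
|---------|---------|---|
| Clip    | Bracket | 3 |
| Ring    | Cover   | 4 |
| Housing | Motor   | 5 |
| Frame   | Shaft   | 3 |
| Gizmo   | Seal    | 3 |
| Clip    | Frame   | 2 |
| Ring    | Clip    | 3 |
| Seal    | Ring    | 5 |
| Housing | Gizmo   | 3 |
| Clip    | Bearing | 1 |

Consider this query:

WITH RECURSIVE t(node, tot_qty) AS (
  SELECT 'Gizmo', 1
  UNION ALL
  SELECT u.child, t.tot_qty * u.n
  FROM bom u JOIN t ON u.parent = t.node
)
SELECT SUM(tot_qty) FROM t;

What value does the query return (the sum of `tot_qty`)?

664

Base: (Gizmo, tot_qty=1).
Iteration 1: components of {Gizmo} -> Seal = 1*3 = 3.
Iteration 2: components of {Seal} -> Ring = 3*5 = 15.
Iteration 3: components of {Ring} -> Clip = 15*3 = 45, Cover = 15*4 = 60.
Iteration 4: components of {Clip,Cover} -> Bearing = 45*1 = 45, Bracket = 45*3 = 135, Frame = 45*2 = 90.
Iteration 5: components of {Bearing,Bracket,Frame} -> Shaft = 90*3 = 270.
Iteration 6: no further components; recursion stops.
SUM(tot_qty) = 1 + 3 + 15 + 60 + 45 + 90 + 135 + 45 + 270 = 664.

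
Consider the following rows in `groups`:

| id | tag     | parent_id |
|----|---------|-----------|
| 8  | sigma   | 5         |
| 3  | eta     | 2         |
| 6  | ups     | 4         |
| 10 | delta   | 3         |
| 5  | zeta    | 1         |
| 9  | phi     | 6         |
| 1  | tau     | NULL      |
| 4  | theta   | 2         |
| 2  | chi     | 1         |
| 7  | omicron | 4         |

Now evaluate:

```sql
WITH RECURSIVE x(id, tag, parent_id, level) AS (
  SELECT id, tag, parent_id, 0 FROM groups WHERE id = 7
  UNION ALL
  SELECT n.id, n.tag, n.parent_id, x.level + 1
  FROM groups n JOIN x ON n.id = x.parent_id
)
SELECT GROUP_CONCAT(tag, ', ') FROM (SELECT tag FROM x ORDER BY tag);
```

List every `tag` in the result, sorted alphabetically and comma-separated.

Base: id=7 (omicron), parent_id=4, level 0.
Iteration 1: join on id=4 -> theta (id 4, parent_id=2, level 1).
Iteration 2: join on id=2 -> chi (id 2, parent_id=1, level 2).
Iteration 3: join on id=1 -> tau (id 1, parent_id=NULL, level 3).
Iteration 4: parent_id is NULL; no match; recursion stops.

chi, omicron, tau, theta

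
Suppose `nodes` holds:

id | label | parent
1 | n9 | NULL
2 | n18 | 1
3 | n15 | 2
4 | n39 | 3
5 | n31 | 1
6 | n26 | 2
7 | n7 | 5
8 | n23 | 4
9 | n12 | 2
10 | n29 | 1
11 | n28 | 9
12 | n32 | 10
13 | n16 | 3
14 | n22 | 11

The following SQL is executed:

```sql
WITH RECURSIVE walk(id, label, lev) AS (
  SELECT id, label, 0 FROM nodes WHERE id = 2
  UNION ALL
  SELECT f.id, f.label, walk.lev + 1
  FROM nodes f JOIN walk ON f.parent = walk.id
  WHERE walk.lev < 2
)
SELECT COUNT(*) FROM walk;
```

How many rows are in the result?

7

Base: id=2 (n18) at lev 0.
Iteration 1: rows with parent in {2} -> n15 (id 3, lev 1), n26 (id 6, lev 1), n12 (id 9, lev 1).
Iteration 2: rows with parent in {3,6,9} -> n39 (id 4, lev 2), n28 (id 11, lev 2), n16 (id 13, lev 2).
Iteration 3: lev < 2 fails for all current rows; recursion stops.
Total rows emitted: 7.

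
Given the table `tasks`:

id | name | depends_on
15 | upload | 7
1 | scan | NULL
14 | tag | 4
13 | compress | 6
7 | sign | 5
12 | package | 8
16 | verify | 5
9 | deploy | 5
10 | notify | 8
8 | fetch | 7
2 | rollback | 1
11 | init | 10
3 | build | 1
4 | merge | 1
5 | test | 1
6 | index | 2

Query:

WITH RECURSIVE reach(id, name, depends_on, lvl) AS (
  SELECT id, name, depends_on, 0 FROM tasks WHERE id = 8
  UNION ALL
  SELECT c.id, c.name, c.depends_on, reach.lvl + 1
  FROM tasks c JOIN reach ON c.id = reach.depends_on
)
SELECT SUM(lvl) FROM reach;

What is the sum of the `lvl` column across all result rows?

6

Base: id=8 (fetch), depends_on=7, lvl 0.
Iteration 1: join on id=7 -> sign (id 7, depends_on=5, lvl 1).
Iteration 2: join on id=5 -> test (id 5, depends_on=1, lvl 2).
Iteration 3: join on id=1 -> scan (id 1, depends_on=NULL, lvl 3).
Iteration 4: depends_on is NULL; no match; recursion stops.
SUM(lvl) = 0 + 1 + 2 + 3 = 6.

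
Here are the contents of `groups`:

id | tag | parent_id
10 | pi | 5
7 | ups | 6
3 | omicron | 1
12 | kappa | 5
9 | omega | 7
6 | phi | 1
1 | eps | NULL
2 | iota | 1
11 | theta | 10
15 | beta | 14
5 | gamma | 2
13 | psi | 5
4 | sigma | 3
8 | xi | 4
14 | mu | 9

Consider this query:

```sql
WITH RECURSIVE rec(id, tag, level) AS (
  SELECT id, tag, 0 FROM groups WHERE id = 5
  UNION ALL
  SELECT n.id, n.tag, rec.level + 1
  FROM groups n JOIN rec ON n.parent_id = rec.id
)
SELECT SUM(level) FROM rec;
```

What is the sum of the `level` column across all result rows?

5

Base: id=5 (gamma) at level 0.
Iteration 1: rows with parent_id in {5} -> pi (id 10, level 1), kappa (id 12, level 1), psi (id 13, level 1).
Iteration 2: rows with parent_id in {10,12,13} -> theta (id 11, level 2).
Iteration 3: no rows with parent_id in {11}; recursion stops.
SUM(level) = 0 + 1 + 1 + 1 + 2 = 5.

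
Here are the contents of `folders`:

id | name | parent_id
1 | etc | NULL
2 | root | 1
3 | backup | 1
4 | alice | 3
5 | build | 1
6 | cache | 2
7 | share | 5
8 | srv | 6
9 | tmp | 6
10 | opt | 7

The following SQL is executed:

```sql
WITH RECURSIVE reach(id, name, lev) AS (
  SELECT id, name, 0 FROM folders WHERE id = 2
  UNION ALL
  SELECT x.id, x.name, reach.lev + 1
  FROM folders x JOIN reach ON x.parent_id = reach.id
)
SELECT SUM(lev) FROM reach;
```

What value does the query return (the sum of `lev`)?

Base: id=2 (root) at lev 0.
Iteration 1: rows with parent_id in {2} -> cache (id 6, lev 1).
Iteration 2: rows with parent_id in {6} -> srv (id 8, lev 2), tmp (id 9, lev 2).
Iteration 3: no rows with parent_id in {8,9}; recursion stops.
SUM(lev) = 0 + 1 + 2 + 2 = 5.

5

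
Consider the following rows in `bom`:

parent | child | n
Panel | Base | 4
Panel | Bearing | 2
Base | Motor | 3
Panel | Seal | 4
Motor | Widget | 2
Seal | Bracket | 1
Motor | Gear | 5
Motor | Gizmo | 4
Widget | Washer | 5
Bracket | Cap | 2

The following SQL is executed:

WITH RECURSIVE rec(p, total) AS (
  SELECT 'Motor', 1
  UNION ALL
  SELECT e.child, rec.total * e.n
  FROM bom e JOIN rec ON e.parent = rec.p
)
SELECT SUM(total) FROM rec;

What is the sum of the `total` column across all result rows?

22

Base: (Motor, total=1).
Iteration 1: components of {Motor} -> Gear = 1*5 = 5, Gizmo = 1*4 = 4, Widget = 1*2 = 2.
Iteration 2: components of {Gear,Gizmo,Widget} -> Washer = 2*5 = 10.
Iteration 3: no further components; recursion stops.
SUM(total) = 1 + 2 + 5 + 4 + 10 = 22.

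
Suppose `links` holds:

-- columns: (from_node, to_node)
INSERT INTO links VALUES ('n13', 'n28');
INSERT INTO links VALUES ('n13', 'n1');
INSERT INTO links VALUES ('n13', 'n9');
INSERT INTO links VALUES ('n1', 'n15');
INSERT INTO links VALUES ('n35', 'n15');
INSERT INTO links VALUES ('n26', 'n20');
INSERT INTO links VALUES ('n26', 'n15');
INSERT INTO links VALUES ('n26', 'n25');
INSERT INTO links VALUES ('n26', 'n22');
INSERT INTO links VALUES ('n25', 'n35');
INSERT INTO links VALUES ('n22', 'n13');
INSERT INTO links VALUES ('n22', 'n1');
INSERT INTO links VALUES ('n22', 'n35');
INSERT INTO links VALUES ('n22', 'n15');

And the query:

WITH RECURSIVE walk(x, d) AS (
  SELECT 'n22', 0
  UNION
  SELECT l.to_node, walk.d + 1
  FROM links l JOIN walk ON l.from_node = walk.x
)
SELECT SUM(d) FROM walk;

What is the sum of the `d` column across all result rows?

15

Base: (n22, d=0).
Iteration 1: edges from {n22} -> (n1, d=1), (n13, d=1), (n15, d=1), (n35, d=1).
Iteration 2: edges from {n1,n13,n15,n35} -> (n1, d=2), (n15, d=2), (n28, d=2), (n9, d=2). [UNION drops 1 duplicate row(s)]
Iteration 3: edges from {n1,n15,n28,n9} -> (n15, d=3).
Iteration 4: no outgoing edges from {n15}; recursion stops.
SUM(d) = 0 + 1 + 1 + 1 + 1 + 2 + 2 + 2 + 2 + 3 = 15.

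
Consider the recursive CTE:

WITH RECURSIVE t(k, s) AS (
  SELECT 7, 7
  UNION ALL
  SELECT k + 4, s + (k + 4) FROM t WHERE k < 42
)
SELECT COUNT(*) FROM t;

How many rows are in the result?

Base: k=7, s=7.
Iteration 1: 7 < 42 holds -> k = 7 + 4 = 11, s = 7 + 11 = 18.
Iteration 2: 11 < 42 holds -> k = 11 + 4 = 15, s = 18 + 15 = 33.
Iteration 3: 15 < 42 holds -> k = 15 + 4 = 19, s = 33 + 19 = 52.
Iteration 4: 19 < 42 holds -> k = 19 + 4 = 23, s = 52 + 23 = 75.
Iteration 5: 23 < 42 holds -> k = 23 + 4 = 27, s = 75 + 27 = 102.
Iteration 6: 27 < 42 holds -> k = 27 + 4 = 31, s = 102 + 31 = 133.
Iteration 7: 31 < 42 holds -> k = 31 + 4 = 35, s = 133 + 35 = 168.
Iteration 8: 35 < 42 holds -> k = 35 + 4 = 39, s = 168 + 39 = 207.
Iteration 9: 39 < 42 holds -> k = 39 + 4 = 43, s = 207 + 43 = 250.
Iteration 10: 43 < 42 fails; recursion stops.
Total rows emitted: 10.

10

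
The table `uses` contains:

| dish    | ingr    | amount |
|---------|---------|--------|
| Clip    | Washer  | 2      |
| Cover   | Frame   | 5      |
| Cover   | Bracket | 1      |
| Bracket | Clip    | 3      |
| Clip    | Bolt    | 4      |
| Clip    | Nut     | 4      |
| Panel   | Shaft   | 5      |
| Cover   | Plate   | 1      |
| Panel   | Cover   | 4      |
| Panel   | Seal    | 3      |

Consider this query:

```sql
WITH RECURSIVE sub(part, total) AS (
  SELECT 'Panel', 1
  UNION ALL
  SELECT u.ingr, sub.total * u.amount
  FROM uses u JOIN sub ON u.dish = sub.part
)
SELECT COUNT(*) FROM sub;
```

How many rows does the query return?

Base: (Panel, total=1).
Iteration 1: components of {Panel} -> Cover = 1*4 = 4, Seal = 1*3 = 3, Shaft = 1*5 = 5.
Iteration 2: components of {Cover,Seal,Shaft} -> Bracket = 4*1 = 4, Frame = 4*5 = 20, Plate = 4*1 = 4.
Iteration 3: components of {Bracket,Frame,Plate} -> Clip = 4*3 = 12.
Iteration 4: components of {Clip} -> Bolt = 12*4 = 48, Nut = 12*4 = 48, Washer = 12*2 = 24.
Iteration 5: no further components; recursion stops.
Total rows emitted: 11.

11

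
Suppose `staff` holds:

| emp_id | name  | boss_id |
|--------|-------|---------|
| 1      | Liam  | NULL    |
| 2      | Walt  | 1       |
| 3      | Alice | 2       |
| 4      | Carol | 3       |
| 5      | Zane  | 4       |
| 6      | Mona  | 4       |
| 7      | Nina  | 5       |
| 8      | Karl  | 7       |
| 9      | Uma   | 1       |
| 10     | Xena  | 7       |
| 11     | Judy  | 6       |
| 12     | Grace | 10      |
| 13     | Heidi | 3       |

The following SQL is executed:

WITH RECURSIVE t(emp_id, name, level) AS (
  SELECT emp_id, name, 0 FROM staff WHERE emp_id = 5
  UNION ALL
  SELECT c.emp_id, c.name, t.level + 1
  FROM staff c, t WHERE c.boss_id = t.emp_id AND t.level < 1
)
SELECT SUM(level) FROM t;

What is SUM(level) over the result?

1

Base: emp_id=5 (Zane) at level 0.
Iteration 1: rows with boss_id in {5} -> Nina (id 7, level 1).
Iteration 2: level < 1 fails for all current rows; recursion stops.
SUM(level) = 0 + 1 = 1.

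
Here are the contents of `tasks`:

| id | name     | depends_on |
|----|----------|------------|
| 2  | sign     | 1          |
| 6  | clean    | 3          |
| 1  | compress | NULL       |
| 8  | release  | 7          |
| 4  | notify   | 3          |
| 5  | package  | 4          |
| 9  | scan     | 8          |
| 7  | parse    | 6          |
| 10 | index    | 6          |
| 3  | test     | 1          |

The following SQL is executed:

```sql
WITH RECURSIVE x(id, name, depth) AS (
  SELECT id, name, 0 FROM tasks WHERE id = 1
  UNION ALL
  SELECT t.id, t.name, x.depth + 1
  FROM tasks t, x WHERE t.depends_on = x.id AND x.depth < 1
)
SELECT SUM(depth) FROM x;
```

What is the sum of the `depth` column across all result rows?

2

Base: id=1 (compress) at depth 0.
Iteration 1: rows with depends_on in {1} -> sign (id 2, depth 1), test (id 3, depth 1).
Iteration 2: depth < 1 fails for all current rows; recursion stops.
SUM(depth) = 0 + 1 + 1 = 2.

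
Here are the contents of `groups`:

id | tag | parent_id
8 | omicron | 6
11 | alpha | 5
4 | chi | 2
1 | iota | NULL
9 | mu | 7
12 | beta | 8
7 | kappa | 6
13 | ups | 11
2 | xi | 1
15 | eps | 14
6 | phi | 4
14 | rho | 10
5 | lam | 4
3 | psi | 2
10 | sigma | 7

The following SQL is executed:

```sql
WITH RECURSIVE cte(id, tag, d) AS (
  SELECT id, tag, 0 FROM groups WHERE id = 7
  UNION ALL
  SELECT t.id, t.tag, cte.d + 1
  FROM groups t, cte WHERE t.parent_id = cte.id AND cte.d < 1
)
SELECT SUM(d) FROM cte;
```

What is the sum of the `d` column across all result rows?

Base: id=7 (kappa) at d 0.
Iteration 1: rows with parent_id in {7} -> mu (id 9, d 1), sigma (id 10, d 1).
Iteration 2: d < 1 fails for all current rows; recursion stops.
SUM(d) = 0 + 1 + 1 = 2.

2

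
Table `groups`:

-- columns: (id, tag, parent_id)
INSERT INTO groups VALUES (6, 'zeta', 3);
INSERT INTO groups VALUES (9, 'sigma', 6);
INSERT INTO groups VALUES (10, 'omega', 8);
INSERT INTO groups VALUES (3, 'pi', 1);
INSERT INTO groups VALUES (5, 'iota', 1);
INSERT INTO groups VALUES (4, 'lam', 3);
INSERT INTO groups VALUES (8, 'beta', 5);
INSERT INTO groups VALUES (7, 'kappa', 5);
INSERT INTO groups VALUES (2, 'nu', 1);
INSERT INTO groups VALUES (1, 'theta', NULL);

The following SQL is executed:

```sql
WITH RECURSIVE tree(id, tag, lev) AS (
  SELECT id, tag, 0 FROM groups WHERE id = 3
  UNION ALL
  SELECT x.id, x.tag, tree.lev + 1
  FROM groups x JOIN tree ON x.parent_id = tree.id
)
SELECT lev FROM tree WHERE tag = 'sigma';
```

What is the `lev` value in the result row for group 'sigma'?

2

Base: id=3 (pi) at lev 0.
Iteration 1: rows with parent_id in {3} -> lam (id 4, lev 1), zeta (id 6, lev 1).
Iteration 2: rows with parent_id in {4,6} -> sigma (id 9, lev 2).
Iteration 3: no rows with parent_id in {9}; recursion stops.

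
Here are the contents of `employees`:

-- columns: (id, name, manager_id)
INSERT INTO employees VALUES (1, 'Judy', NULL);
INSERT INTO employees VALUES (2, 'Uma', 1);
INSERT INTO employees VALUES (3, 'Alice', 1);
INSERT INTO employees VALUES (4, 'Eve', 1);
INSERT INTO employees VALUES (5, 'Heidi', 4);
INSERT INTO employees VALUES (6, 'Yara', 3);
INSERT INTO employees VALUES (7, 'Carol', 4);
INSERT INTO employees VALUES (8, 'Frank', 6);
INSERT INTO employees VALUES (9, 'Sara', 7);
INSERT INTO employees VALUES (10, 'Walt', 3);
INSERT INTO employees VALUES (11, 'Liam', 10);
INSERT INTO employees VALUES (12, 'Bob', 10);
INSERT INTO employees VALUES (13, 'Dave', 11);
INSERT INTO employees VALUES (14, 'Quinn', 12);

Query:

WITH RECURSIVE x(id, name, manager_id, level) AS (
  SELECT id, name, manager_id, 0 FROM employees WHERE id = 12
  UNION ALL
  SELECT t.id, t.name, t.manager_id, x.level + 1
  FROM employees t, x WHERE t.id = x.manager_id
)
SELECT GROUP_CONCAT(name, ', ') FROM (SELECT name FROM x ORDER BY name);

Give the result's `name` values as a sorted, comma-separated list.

Alice, Bob, Judy, Walt

Base: id=12 (Bob), manager_id=10, level 0.
Iteration 1: join on id=10 -> Walt (id 10, manager_id=3, level 1).
Iteration 2: join on id=3 -> Alice (id 3, manager_id=1, level 2).
Iteration 3: join on id=1 -> Judy (id 1, manager_id=NULL, level 3).
Iteration 4: manager_id is NULL; no match; recursion stops.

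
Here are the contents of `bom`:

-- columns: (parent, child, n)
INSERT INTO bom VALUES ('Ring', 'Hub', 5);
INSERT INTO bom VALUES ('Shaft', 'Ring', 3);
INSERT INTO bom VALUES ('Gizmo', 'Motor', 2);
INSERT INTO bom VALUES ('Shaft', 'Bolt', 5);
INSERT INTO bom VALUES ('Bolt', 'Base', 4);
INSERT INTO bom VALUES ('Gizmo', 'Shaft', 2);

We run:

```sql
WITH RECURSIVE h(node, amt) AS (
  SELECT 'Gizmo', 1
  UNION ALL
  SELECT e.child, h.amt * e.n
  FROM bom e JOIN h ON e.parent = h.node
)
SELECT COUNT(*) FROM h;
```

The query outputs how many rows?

Base: (Gizmo, amt=1).
Iteration 1: components of {Gizmo} -> Motor = 1*2 = 2, Shaft = 1*2 = 2.
Iteration 2: components of {Motor,Shaft} -> Bolt = 2*5 = 10, Ring = 2*3 = 6.
Iteration 3: components of {Bolt,Ring} -> Base = 10*4 = 40, Hub = 6*5 = 30.
Iteration 4: no further components; recursion stops.
Total rows emitted: 7.

7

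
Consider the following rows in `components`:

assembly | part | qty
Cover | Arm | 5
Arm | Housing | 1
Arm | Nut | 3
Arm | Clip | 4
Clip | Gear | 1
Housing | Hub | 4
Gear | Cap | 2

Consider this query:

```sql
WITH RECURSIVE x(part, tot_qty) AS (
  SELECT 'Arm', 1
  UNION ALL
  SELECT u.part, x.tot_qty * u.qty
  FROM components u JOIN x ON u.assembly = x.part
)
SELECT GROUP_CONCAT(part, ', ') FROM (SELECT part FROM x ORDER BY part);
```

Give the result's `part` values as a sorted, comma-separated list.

Base: (Arm, tot_qty=1).
Iteration 1: components of {Arm} -> Clip = 1*4 = 4, Housing = 1*1 = 1, Nut = 1*3 = 3.
Iteration 2: components of {Clip,Housing,Nut} -> Gear = 4*1 = 4, Hub = 1*4 = 4.
Iteration 3: components of {Gear,Hub} -> Cap = 4*2 = 8.
Iteration 4: no further components; recursion stops.

Arm, Cap, Clip, Gear, Housing, Hub, Nut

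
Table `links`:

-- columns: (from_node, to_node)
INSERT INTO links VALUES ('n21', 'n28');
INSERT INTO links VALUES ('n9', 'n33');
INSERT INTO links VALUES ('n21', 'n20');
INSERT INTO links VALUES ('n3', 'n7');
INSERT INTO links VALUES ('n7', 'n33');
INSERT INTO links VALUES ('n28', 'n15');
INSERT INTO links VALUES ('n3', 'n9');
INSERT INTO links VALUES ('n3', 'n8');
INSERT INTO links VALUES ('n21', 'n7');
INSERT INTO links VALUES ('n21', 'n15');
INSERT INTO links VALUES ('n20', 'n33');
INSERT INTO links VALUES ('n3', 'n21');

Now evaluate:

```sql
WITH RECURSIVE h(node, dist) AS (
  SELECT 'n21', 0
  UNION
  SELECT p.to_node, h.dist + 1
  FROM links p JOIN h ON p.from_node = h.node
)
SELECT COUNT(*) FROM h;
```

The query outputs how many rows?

7

Base: (n21, dist=0).
Iteration 1: edges from {n21} -> (n15, dist=1), (n20, dist=1), (n28, dist=1), (n7, dist=1).
Iteration 2: edges from {n15,n20,n28,n7} -> (n15, dist=2), (n33, dist=2). [UNION drops 1 duplicate row(s)]
Iteration 3: no outgoing edges from {n15,n33}; recursion stops.
Total rows emitted: 7.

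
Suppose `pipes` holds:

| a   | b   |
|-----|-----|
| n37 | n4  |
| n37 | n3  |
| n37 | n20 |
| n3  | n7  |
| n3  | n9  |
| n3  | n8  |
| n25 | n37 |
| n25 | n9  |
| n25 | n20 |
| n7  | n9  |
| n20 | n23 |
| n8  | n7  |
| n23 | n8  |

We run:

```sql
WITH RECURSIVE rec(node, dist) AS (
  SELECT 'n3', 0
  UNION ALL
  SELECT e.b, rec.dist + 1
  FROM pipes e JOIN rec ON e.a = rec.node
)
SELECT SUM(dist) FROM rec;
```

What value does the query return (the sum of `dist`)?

Base: (n3, dist=0).
Iteration 1: edges from {n3} -> (n7, dist=1), (n8, dist=1), (n9, dist=1).
Iteration 2: edges from {n7,n8,n9} -> (n7, dist=2), (n9, dist=2).
Iteration 3: edges from {n7,n9} -> (n9, dist=3).
Iteration 4: no outgoing edges from {n9}; recursion stops.
SUM(dist) = 0 + 1 + 1 + 1 + 2 + 2 + 3 = 10.

10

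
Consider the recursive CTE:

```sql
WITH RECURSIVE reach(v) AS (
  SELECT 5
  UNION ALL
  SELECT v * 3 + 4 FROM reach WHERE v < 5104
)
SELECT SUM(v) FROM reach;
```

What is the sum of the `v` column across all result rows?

22944

Base: v=5.
Iteration 1: 5 < 5104 holds -> v = 5 * 3 + 4 = 19.
Iteration 2: 19 < 5104 holds -> v = 19 * 3 + 4 = 61.
Iteration 3: 61 < 5104 holds -> v = 61 * 3 + 4 = 187.
Iteration 4: 187 < 5104 holds -> v = 187 * 3 + 4 = 565.
Iteration 5: 565 < 5104 holds -> v = 565 * 3 + 4 = 1699.
Iteration 6: 1699 < 5104 holds -> v = 1699 * 3 + 4 = 5101.
Iteration 7: 5101 < 5104 holds -> v = 5101 * 3 + 4 = 15307.
Iteration 8: 15307 < 5104 fails; recursion stops.
SUM(v) = 5 + 19 + 61 + 187 + 565 + 1699 + 5101 + 15307 = 22944.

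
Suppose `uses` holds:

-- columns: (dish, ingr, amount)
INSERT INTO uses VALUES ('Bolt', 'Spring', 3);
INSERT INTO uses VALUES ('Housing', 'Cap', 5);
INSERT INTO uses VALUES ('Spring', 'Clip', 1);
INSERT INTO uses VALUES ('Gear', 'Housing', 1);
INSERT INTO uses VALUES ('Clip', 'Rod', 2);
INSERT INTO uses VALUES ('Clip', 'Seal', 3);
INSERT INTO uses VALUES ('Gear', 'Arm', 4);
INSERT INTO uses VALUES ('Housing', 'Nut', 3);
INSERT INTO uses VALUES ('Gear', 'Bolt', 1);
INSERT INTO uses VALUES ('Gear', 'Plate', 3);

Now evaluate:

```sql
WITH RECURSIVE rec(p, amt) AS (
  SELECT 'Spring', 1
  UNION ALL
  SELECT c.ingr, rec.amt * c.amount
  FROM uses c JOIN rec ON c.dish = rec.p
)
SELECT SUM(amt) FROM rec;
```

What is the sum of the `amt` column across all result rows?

7

Base: (Spring, amt=1).
Iteration 1: components of {Spring} -> Clip = 1*1 = 1.
Iteration 2: components of {Clip} -> Rod = 1*2 = 2, Seal = 1*3 = 3.
Iteration 3: no further components; recursion stops.
SUM(amt) = 1 + 1 + 2 + 3 = 7.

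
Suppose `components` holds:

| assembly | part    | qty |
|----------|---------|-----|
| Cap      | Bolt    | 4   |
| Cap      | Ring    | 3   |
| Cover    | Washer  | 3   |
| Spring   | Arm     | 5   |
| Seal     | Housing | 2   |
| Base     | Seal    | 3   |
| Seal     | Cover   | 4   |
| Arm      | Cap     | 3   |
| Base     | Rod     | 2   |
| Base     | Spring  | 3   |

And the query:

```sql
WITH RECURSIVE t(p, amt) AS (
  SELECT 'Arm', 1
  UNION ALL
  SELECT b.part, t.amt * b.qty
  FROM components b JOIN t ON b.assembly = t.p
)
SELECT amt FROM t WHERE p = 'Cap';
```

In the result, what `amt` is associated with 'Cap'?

3

Base: (Arm, amt=1).
Iteration 1: components of {Arm} -> Cap = 1*3 = 3.
Iteration 2: components of {Cap} -> Bolt = 3*4 = 12, Ring = 3*3 = 9.
Iteration 3: no further components; recursion stops.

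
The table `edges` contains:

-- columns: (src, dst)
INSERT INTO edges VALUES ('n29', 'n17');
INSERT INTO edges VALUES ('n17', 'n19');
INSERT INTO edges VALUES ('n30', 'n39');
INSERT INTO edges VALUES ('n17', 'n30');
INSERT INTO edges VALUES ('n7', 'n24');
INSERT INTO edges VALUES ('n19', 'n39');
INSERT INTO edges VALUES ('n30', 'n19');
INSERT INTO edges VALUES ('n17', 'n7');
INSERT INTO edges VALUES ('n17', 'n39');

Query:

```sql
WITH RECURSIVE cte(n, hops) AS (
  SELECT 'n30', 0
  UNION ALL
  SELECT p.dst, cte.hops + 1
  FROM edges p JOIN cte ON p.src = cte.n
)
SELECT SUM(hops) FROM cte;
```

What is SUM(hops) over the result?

Base: (n30, hops=0).
Iteration 1: edges from {n30} -> (n19, hops=1), (n39, hops=1).
Iteration 2: edges from {n19,n39} -> (n39, hops=2).
Iteration 3: no outgoing edges from {n39}; recursion stops.
SUM(hops) = 0 + 1 + 1 + 2 = 4.

4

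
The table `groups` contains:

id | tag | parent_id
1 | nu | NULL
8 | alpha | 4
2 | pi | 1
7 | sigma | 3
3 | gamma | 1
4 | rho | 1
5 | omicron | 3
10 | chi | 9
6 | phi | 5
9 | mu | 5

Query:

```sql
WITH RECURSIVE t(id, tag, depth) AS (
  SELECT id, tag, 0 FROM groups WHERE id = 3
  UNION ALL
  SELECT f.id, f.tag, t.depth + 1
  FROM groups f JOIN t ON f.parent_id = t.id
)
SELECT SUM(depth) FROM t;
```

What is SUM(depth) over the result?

9

Base: id=3 (gamma) at depth 0.
Iteration 1: rows with parent_id in {3} -> omicron (id 5, depth 1), sigma (id 7, depth 1).
Iteration 2: rows with parent_id in {5,7} -> phi (id 6, depth 2), mu (id 9, depth 2).
Iteration 3: rows with parent_id in {6,9} -> chi (id 10, depth 3).
Iteration 4: no rows with parent_id in {10}; recursion stops.
SUM(depth) = 0 + 1 + 1 + 2 + 2 + 3 = 9.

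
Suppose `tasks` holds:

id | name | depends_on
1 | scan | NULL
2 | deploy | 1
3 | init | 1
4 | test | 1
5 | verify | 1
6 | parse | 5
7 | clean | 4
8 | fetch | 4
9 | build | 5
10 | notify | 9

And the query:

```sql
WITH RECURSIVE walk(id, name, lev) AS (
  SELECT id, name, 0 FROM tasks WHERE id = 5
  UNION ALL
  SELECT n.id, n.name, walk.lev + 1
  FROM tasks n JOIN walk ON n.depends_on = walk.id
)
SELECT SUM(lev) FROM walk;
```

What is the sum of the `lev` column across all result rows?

4

Base: id=5 (verify) at lev 0.
Iteration 1: rows with depends_on in {5} -> parse (id 6, lev 1), build (id 9, lev 1).
Iteration 2: rows with depends_on in {6,9} -> notify (id 10, lev 2).
Iteration 3: no rows with depends_on in {10}; recursion stops.
SUM(lev) = 0 + 1 + 1 + 2 = 4.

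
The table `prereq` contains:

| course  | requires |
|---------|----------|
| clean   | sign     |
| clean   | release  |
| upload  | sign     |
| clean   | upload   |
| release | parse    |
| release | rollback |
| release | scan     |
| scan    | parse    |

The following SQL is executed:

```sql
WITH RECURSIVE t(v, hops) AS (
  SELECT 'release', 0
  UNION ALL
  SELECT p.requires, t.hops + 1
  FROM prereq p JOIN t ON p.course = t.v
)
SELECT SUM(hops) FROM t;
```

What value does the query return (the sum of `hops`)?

5

Base: (release, hops=0).
Iteration 1: edges from {release} -> (parse, hops=1), (rollback, hops=1), (scan, hops=1).
Iteration 2: edges from {parse,rollback,scan} -> (parse, hops=2).
Iteration 3: no outgoing edges from {parse}; recursion stops.
SUM(hops) = 0 + 1 + 1 + 1 + 2 = 5.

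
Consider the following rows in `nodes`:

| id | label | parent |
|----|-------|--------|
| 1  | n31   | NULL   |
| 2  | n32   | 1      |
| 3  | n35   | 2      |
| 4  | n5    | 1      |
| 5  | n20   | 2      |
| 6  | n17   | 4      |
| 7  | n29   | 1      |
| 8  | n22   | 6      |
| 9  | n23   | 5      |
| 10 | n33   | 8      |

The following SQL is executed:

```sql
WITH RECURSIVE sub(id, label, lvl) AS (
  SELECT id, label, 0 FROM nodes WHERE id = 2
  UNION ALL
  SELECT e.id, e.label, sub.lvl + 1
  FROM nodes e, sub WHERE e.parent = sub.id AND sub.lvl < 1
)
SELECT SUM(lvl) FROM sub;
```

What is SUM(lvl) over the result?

Base: id=2 (n32) at lvl 0.
Iteration 1: rows with parent in {2} -> n35 (id 3, lvl 1), n20 (id 5, lvl 1).
Iteration 2: lvl < 1 fails for all current rows; recursion stops.
SUM(lvl) = 0 + 1 + 1 = 2.

2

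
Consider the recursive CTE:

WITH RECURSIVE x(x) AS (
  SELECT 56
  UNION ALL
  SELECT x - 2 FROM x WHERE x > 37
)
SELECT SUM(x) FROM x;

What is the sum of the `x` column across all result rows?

Base: x=56.
Iteration 1: 56 > 37 holds -> x = 56 - 2 = 54.
Iteration 2: 54 > 37 holds -> x = 54 - 2 = 52.
Iteration 3: 52 > 37 holds -> x = 52 - 2 = 50.
Iteration 4: 50 > 37 holds -> x = 50 - 2 = 48.
Iteration 5: 48 > 37 holds -> x = 48 - 2 = 46.
Iteration 6: 46 > 37 holds -> x = 46 - 2 = 44.
Iteration 7: 44 > 37 holds -> x = 44 - 2 = 42.
Iteration 8: 42 > 37 holds -> x = 42 - 2 = 40.
Iteration 9: 40 > 37 holds -> x = 40 - 2 = 38.
Iteration 10: 38 > 37 holds -> x = 38 - 2 = 36.
Iteration 11: 36 > 37 fails; recursion stops.
SUM(x) = 56 + 54 + 52 + 50 + 48 + 46 + 44 + 42 + 40 + 38 + 36 = 506.

506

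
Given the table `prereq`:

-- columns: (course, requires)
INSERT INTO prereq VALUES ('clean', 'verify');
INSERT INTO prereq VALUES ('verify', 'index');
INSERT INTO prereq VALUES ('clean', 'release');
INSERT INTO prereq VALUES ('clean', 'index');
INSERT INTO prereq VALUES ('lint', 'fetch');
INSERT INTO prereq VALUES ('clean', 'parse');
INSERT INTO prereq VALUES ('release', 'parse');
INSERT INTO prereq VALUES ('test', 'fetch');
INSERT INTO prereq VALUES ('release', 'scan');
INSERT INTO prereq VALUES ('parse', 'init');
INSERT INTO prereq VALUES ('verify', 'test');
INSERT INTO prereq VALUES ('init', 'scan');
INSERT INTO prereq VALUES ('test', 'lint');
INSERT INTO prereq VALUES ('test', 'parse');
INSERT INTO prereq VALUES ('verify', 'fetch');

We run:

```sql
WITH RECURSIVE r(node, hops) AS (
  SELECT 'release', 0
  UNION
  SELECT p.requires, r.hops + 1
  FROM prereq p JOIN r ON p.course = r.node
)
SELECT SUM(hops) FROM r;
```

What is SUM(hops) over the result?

Base: (release, hops=0).
Iteration 1: edges from {release} -> (parse, hops=1), (scan, hops=1).
Iteration 2: edges from {parse,scan} -> (init, hops=2).
Iteration 3: edges from {init} -> (scan, hops=3).
Iteration 4: no outgoing edges from {scan}; recursion stops.
SUM(hops) = 0 + 1 + 1 + 2 + 3 = 7.

7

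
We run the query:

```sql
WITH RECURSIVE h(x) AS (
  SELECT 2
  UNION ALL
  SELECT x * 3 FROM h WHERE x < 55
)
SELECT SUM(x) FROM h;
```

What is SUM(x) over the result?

242

Base: x=2.
Iteration 1: 2 < 55 holds -> x = 2 * 3 = 6.
Iteration 2: 6 < 55 holds -> x = 6 * 3 = 18.
Iteration 3: 18 < 55 holds -> x = 18 * 3 = 54.
Iteration 4: 54 < 55 holds -> x = 54 * 3 = 162.
Iteration 5: 162 < 55 fails; recursion stops.
SUM(x) = 2 + 6 + 18 + 54 + 162 = 242.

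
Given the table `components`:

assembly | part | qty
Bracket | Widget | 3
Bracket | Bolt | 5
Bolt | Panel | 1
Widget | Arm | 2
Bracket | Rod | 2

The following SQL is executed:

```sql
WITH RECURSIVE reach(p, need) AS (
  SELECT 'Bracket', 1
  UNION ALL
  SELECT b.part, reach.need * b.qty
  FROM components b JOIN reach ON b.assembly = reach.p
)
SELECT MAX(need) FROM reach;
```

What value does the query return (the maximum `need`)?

Base: (Bracket, need=1).
Iteration 1: components of {Bracket} -> Bolt = 1*5 = 5, Rod = 1*2 = 2, Widget = 1*3 = 3.
Iteration 2: components of {Bolt,Rod,Widget} -> Arm = 3*2 = 6, Panel = 5*1 = 5.
Iteration 3: no further components; recursion stops.
need values: 1, 3, 5, 2, 6, 5; the maximum is 6.

6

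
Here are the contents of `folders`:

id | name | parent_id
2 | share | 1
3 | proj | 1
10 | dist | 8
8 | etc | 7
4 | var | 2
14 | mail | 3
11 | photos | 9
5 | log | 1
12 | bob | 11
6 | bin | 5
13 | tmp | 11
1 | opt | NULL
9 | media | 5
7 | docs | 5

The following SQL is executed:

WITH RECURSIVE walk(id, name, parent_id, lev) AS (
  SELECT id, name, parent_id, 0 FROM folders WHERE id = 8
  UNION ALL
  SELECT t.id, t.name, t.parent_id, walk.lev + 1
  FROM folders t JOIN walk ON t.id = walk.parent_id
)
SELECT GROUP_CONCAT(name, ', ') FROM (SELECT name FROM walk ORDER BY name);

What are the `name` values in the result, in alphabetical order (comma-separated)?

docs, etc, log, opt

Base: id=8 (etc), parent_id=7, lev 0.
Iteration 1: join on id=7 -> docs (id 7, parent_id=5, lev 1).
Iteration 2: join on id=5 -> log (id 5, parent_id=1, lev 2).
Iteration 3: join on id=1 -> opt (id 1, parent_id=NULL, lev 3).
Iteration 4: parent_id is NULL; no match; recursion stops.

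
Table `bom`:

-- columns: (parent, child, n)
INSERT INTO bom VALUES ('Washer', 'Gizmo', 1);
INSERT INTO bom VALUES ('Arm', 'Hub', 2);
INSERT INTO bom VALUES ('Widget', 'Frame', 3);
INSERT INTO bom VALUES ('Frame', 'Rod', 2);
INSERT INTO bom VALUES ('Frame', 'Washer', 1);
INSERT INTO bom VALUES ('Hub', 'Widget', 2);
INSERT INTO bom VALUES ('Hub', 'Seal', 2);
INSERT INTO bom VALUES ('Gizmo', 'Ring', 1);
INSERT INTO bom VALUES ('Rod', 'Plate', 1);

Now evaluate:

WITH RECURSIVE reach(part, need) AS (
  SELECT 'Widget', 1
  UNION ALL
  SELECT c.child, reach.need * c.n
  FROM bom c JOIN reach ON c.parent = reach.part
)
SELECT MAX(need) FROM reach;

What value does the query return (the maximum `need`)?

Base: (Widget, need=1).
Iteration 1: components of {Widget} -> Frame = 1*3 = 3.
Iteration 2: components of {Frame} -> Rod = 3*2 = 6, Washer = 3*1 = 3.
Iteration 3: components of {Rod,Washer} -> Gizmo = 3*1 = 3, Plate = 6*1 = 6.
Iteration 4: components of {Gizmo,Plate} -> Ring = 3*1 = 3.
Iteration 5: no further components; recursion stops.
need values: 1, 3, 6, 3, 6, 3, 3; the maximum is 6.

6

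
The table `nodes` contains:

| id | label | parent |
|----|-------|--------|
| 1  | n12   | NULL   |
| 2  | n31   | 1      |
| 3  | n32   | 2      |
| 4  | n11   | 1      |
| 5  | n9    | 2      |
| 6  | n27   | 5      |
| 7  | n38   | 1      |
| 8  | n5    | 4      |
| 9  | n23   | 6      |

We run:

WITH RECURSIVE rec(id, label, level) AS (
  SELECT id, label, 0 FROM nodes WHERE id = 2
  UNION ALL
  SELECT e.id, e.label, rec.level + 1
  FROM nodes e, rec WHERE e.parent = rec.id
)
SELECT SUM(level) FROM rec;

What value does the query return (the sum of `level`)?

7

Base: id=2 (n31) at level 0.
Iteration 1: rows with parent in {2} -> n32 (id 3, level 1), n9 (id 5, level 1).
Iteration 2: rows with parent in {3,5} -> n27 (id 6, level 2).
Iteration 3: rows with parent in {6} -> n23 (id 9, level 3).
Iteration 4: no rows with parent in {9}; recursion stops.
SUM(level) = 0 + 1 + 1 + 2 + 3 = 7.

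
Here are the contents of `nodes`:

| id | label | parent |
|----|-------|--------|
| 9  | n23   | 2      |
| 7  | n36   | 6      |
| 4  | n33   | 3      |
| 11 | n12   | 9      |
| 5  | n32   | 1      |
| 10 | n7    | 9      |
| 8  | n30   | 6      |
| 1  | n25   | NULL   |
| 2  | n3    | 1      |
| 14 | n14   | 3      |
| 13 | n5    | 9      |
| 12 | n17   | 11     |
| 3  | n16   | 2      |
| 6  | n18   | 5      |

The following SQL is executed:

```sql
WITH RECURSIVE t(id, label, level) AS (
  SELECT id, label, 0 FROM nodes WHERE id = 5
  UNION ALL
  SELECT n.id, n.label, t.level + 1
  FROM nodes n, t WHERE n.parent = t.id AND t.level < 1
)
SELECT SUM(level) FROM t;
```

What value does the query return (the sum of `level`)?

Base: id=5 (n32) at level 0.
Iteration 1: rows with parent in {5} -> n18 (id 6, level 1).
Iteration 2: level < 1 fails for all current rows; recursion stops.
SUM(level) = 0 + 1 = 1.

1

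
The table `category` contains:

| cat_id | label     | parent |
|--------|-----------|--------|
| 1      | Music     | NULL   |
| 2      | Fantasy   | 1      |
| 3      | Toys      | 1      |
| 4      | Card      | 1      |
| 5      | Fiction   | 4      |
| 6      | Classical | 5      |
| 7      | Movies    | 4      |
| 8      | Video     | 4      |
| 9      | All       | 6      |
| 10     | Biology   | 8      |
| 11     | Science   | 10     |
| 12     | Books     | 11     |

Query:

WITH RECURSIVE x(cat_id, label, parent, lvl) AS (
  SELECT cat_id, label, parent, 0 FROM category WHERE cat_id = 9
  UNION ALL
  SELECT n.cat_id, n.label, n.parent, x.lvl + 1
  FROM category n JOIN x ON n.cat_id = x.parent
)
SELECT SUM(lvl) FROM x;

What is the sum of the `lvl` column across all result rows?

10

Base: cat_id=9 (All), parent=6, lvl 0.
Iteration 1: join on cat_id=6 -> Classical (id 6, parent=5, lvl 1).
Iteration 2: join on cat_id=5 -> Fiction (id 5, parent=4, lvl 2).
Iteration 3: join on cat_id=4 -> Card (id 4, parent=1, lvl 3).
Iteration 4: join on cat_id=1 -> Music (id 1, parent=NULL, lvl 4).
Iteration 5: parent is NULL; no match; recursion stops.
SUM(lvl) = 0 + 1 + 2 + 3 + 4 = 10.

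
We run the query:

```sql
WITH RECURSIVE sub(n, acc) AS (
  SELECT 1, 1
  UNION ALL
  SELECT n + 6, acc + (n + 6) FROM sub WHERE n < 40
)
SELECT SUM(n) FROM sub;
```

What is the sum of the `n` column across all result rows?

Base: n=1, acc=1.
Iteration 1: 1 < 40 holds -> n = 1 + 6 = 7, acc = 1 + 7 = 8.
Iteration 2: 7 < 40 holds -> n = 7 + 6 = 13, acc = 8 + 13 = 21.
Iteration 3: 13 < 40 holds -> n = 13 + 6 = 19, acc = 21 + 19 = 40.
Iteration 4: 19 < 40 holds -> n = 19 + 6 = 25, acc = 40 + 25 = 65.
Iteration 5: 25 < 40 holds -> n = 25 + 6 = 31, acc = 65 + 31 = 96.
Iteration 6: 31 < 40 holds -> n = 31 + 6 = 37, acc = 96 + 37 = 133.
Iteration 7: 37 < 40 holds -> n = 37 + 6 = 43, acc = 133 + 43 = 176.
Iteration 8: 43 < 40 fails; recursion stops.
SUM(n) = 1 + 7 + 13 + 19 + 25 + 31 + 37 + 43 = 176.

176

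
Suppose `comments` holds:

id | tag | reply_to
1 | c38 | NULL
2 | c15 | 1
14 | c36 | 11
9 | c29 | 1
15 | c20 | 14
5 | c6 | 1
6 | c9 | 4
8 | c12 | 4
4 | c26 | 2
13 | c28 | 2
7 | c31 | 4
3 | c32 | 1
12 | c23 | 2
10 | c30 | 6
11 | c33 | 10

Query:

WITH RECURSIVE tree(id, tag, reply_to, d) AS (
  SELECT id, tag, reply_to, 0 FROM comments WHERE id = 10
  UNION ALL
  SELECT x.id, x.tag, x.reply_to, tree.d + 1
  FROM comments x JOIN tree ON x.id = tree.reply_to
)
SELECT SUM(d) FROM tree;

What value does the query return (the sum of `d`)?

Base: id=10 (c30), reply_to=6, d 0.
Iteration 1: join on id=6 -> c9 (id 6, reply_to=4, d 1).
Iteration 2: join on id=4 -> c26 (id 4, reply_to=2, d 2).
Iteration 3: join on id=2 -> c15 (id 2, reply_to=1, d 3).
Iteration 4: join on id=1 -> c38 (id 1, reply_to=NULL, d 4).
Iteration 5: reply_to is NULL; no match; recursion stops.
SUM(d) = 0 + 1 + 2 + 3 + 4 = 10.

10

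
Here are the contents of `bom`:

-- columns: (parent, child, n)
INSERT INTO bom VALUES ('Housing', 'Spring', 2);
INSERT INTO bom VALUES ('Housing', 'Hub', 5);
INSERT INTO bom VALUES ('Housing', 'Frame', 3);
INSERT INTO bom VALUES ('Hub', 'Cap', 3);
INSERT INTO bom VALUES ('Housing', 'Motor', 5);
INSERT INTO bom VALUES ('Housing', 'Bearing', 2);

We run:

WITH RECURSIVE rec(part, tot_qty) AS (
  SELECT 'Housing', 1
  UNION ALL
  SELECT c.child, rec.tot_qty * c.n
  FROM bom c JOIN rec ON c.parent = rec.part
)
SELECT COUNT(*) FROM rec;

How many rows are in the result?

7

Base: (Housing, tot_qty=1).
Iteration 1: components of {Housing} -> Bearing = 1*2 = 2, Frame = 1*3 = 3, Hub = 1*5 = 5, Motor = 1*5 = 5, Spring = 1*2 = 2.
Iteration 2: components of {Bearing,Frame,Hub,Motor,Spring} -> Cap = 5*3 = 15.
Iteration 3: no further components; recursion stops.
Total rows emitted: 7.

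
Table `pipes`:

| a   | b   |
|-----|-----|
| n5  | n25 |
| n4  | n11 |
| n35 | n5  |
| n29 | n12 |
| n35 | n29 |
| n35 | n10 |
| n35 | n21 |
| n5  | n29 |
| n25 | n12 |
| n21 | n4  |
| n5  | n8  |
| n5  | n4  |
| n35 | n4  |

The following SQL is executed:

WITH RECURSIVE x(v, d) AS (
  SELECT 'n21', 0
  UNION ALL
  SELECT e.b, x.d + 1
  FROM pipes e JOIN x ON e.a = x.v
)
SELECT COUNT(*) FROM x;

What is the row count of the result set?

Base: (n21, d=0).
Iteration 1: edges from {n21} -> (n4, d=1).
Iteration 2: edges from {n4} -> (n11, d=2).
Iteration 3: no outgoing edges from {n11}; recursion stops.
Total rows emitted: 3.

3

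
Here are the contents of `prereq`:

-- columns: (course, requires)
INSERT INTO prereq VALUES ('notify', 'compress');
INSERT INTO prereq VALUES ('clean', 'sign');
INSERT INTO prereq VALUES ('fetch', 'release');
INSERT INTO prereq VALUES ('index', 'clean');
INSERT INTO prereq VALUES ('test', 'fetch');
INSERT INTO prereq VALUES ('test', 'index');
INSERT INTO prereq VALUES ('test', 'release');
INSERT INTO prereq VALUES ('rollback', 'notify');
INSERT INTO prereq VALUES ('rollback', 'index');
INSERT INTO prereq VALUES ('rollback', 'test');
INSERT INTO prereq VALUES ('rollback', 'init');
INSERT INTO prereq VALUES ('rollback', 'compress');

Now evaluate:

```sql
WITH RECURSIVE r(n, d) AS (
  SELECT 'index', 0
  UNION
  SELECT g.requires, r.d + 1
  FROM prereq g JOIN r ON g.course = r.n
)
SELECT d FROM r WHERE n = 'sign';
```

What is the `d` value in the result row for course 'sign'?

Base: (index, d=0).
Iteration 1: edges from {index} -> (clean, d=1).
Iteration 2: edges from {clean} -> (sign, d=2).
Iteration 3: no outgoing edges from {sign}; recursion stops.

2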